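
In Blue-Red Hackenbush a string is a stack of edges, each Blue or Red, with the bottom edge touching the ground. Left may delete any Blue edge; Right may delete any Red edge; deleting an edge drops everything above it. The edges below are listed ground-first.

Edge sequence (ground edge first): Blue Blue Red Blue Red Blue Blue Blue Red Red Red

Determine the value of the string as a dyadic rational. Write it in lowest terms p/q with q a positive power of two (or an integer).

881/512

G(B) = { 0 | — } → 1
G(BB) = { 0,1 | — } → 2
G(BBR) = { 0,1 | 2 } → 3/2
G(BBRB) = { 0,1,3/2 | 2 } → 7/4
G(BBRBR) = { 0,1,3/2 | 7/4,2 } → 13/8
G(BBRBRB) = { 0,1,3/2,13/8 | 7/4,2 } → 27/16
G(BBRBRBB) = { 0,1,3/2,13/8,27/16 | 7/4,2 } → 55/32
G(BBRBRBBB) = { 0,1,3/2,13/8,27/16,55/32 | 7/4,2 } → 111/64
G(BBRBRBBBR) = { 0,1,3/2,13/8,27/16,55/32 | 111/64,7/4,2 } → 221/128
G(BBRBRBBBRR) = { 0,1,3/2,13/8,27/16,55/32 | 221/128,111/64,7/4,2 } → 441/256
G(BBRBRBBBRRR) = { 0,1,3/2,13/8,27/16,55/32 | 441/256,221/128,111/64,7/4,2 } → 881/512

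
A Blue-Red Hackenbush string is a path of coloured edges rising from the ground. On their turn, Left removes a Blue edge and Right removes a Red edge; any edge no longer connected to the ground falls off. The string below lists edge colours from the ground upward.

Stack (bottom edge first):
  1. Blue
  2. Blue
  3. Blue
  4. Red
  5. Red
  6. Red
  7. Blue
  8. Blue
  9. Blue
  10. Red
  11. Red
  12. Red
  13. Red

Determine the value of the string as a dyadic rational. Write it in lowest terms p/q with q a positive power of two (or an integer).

edge 1 of 13 (Blue): { 0 | ∅ } = 1
edge 2 of 13 (Blue): { 0,1 | ∅ } = 2
edge 3 of 13 (Blue): { 0,1,2 | ∅ } = 3
edge 4 of 13 (Red): { 0,1,2 | 3 } = 5/2
edge 5 of 13 (Red): { 0,1,2 | 5/2,3 } = 9/4
edge 6 of 13 (Red): { 0,1,2 | 9/4,5/2,3 } = 17/8
edge 7 of 13 (Blue): { 0,1,2,17/8 | 9/4,5/2,3 } = 35/16
edge 8 of 13 (Blue): { 0,1,2,17/8,35/16 | 9/4,5/2,3 } = 71/32
edge 9 of 13 (Blue): { 0,1,2,17/8,35/16,71/32 | 9/4,5/2,3 } = 143/64
edge 10 of 13 (Red): { 0,1,2,17/8,35/16,71/32 | 143/64,9/4,5/2,3 } = 285/128
edge 11 of 13 (Red): { 0,1,2,17/8,35/16,71/32 | 285/128,143/64,9/4,5/2,3 } = 569/256
edge 12 of 13 (Red): { 0,1,2,17/8,35/16,71/32 | 569/256,285/128,143/64,9/4,5/2,3 } = 1137/512
edge 13 of 13 (Red): { 0,1,2,17/8,35/16,71/32 | 1137/512,569/256,285/128,143/64,9/4,5/2,3 } = 2273/1024

2273/1024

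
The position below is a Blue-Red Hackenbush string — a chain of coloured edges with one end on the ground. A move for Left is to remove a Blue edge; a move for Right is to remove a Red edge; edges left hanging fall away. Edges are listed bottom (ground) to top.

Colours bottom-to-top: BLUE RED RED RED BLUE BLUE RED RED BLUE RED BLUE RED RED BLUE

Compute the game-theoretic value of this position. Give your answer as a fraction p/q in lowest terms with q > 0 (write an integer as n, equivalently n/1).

G(B) = { 0 | ∅ } → 1
G(BR) = { 0 | 1 } → 1/2
G(BRR) = { 0 | 1/2; 1 } → 1/4
G(BRRR) = { 0 | 1/4; 1/2; 1 } → 1/8
G(BRRRB) = { 0; 1/8 | 1/4; 1/2; 1 } → 3/16
G(BRRRBB) = { 0; 1/8; 3/16 | 1/4; 1/2; 1 } → 7/32
G(BRRRBBR) = { 0; 1/8; 3/16 | 7/32; 1/4; 1/2; 1 } → 13/64
G(BRRRBBRR) = { 0; 1/8; 3/16 | 13/64; 7/32; 1/4; 1/2; 1 } → 25/128
G(BRRRBBRRB) = { 0; 1/8; 3/16; 25/128 | 13/64; 7/32; 1/4; 1/2; 1 } → 51/256
G(BRRRBBRRBR) = { 0; 1/8; 3/16; 25/128 | 51/256; 13/64; 7/32; 1/4; 1/2; 1 } → 101/512
G(BRRRBBRRBRB) = { 0; 1/8; 3/16; 25/128; 101/512 | 51/256; 13/64; 7/32; 1/4; 1/2; 1 } → 203/1024
G(BRRRBBRRBRBR) = { 0; 1/8; 3/16; 25/128; 101/512 | 203/1024; 51/256; 13/64; 7/32; 1/4; 1/2; 1 } → 405/2048
G(BRRRBBRRBRBRR) = { 0; 1/8; 3/16; 25/128; 101/512 | 405/2048; 203/1024; 51/256; 13/64; 7/32; 1/4; 1/2; 1 } → 809/4096
G(BRRRBBRRBRBRRB) = { 0; 1/8; 3/16; 25/128; 101/512; 809/4096 | 405/2048; 203/1024; 51/256; 13/64; 7/32; 1/4; 1/2; 1 } → 1619/8192

1619/8192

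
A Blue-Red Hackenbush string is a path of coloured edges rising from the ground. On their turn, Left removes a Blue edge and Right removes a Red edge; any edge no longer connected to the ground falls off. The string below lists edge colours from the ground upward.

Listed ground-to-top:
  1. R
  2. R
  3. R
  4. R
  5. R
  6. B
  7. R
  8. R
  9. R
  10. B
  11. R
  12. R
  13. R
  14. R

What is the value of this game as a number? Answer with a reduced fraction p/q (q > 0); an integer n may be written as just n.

edge 1 of 14 (R): { · | 0 } = -1
edge 2 of 14 (R): { · | -1 0 } = -2
edge 3 of 14 (R): { · | -2 -1 0 } = -3
edge 4 of 14 (R): { · | -3 -2 -1 0 } = -4
edge 5 of 14 (R): { · | -4 -3 -2 -1 0 } = -5
edge 6 of 14 (B): { -5 | -4 -3 -2 -1 0 } = -9/2
edge 7 of 14 (R): { -5 | -9/2 -4 -3 -2 -1 0 } = -19/4
edge 8 of 14 (R): { -5 | -19/4 -9/2 -4 -3 -2 -1 0 } = -39/8
edge 9 of 14 (R): { -5 | -39/8 -19/4 -9/2 -4 -3 -2 -1 0 } = -79/16
edge 10 of 14 (B): { -5 -79/16 | -39/8 -19/4 -9/2 -4 -3 -2 -1 0 } = -157/32
edge 11 of 14 (R): { -5 -79/16 | -157/32 -39/8 -19/4 -9/2 -4 -3 -2 -1 0 } = -315/64
edge 12 of 14 (R): { -5 -79/16 | -315/64 -157/32 -39/8 -19/4 -9/2 -4 -3 -2 -1 0 } = -631/128
edge 13 of 14 (R): { -5 -79/16 | -631/128 -315/64 -157/32 -39/8 -19/4 -9/2 -4 -3 -2 -1 0 } = -1263/256
edge 14 of 14 (R): { -5 -79/16 | -1263/256 -631/128 -315/64 -157/32 -39/8 -19/4 -9/2 -4 -3 -2 -1 0 } = -2527/512

-2527/512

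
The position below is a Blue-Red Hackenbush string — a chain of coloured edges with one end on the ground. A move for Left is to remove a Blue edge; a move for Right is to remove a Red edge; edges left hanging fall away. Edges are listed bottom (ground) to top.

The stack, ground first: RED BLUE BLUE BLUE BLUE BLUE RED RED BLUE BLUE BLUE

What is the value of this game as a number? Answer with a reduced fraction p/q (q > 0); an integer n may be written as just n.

v_1 [R]  L=[]  R=[0]  -> -1
v_2 [RB]  L=[-1]  R=[0]  -> -1/2
v_3 [RBB]  L=[-1,-1/2]  R=[0]  -> -1/4
v_4 [RBBB]  L=[-1,-1/2,-1/4]  R=[0]  -> -1/8
v_5 [RBBBB]  L=[-1,-1/2,-1/4,-1/8]  R=[0]  -> -1/16
v_6 [RBBBBB]  L=[-1,-1/2,-1/4,-1/8,-1/16]  R=[0]  -> -1/32
v_7 [RBBBBBR]  L=[-1,-1/2,-1/4,-1/8,-1/16]  R=[-1/32,0]  -> -3/64
v_8 [RBBBBBRR]  L=[-1,-1/2,-1/4,-1/8,-1/16]  R=[-3/64,-1/32,0]  -> -7/128
v_9 [RBBBBBRRB]  L=[-1,-1/2,-1/4,-1/8,-1/16,-7/128]  R=[-3/64,-1/32,0]  -> -13/256
v_10 [RBBBBBRRBB]  L=[-1,-1/2,-1/4,-1/8,-1/16,-7/128,-13/256]  R=[-3/64,-1/32,0]  -> -25/512
v_11 [RBBBBBRRBBB]  L=[-1,-1/2,-1/4,-1/8,-1/16,-7/128,-13/256,-25/512]  R=[-3/64,-1/32,0]  -> -49/1024

-49/1024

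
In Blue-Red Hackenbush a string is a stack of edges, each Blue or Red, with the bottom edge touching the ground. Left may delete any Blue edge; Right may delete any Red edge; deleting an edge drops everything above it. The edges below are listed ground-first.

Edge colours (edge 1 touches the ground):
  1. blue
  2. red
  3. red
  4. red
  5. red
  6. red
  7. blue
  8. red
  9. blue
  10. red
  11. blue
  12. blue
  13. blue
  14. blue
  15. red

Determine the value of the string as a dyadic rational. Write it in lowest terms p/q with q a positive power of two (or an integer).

701/16384

Recurse on prefixes of the 15-edge string blue red red red red red blue red blue red blue blue blue blue red:
b: Left { 0 }, Right { · } ⇒ simplest 1
br: Left { 0 }, Right { 1 } ⇒ simplest 1/2
brr: Left { 0 }, Right { 1/2,1 } ⇒ simplest 1/4
brrr: Left { 0 }, Right { 1/4,1/2,1 } ⇒ simplest 1/8
brrrr: Left { 0 }, Right { 1/8,1/4,1/2,1 } ⇒ simplest 1/16
brrrrr: Left { 0 }, Right { 1/16,1/8,1/4,1/2,1 } ⇒ simplest 1/32
brrrrrb: Left { 0,1/32 }, Right { 1/16,1/8,1/4,1/2,1 } ⇒ simplest 3/64
brrrrrbr: Left { 0,1/32 }, Right { 3/64,1/16,1/8,1/4,1/2,1 } ⇒ simplest 5/128
brrrrrbrb: Left { 0,1/32,5/128 }, Right { 3/64,1/16,1/8,1/4,1/2,1 } ⇒ simplest 11/256
brrrrrbrbr: Left { 0,1/32,5/128 }, Right { 11/256,3/64,1/16,1/8,1/4,1/2,1 } ⇒ simplest 21/512
brrrrrbrbrb: Left { 0,1/32,5/128,21/512 }, Right { 11/256,3/64,1/16,1/8,1/4,1/2,1 } ⇒ simplest 43/1024
brrrrrbrbrbb: Left { 0,1/32,5/128,21/512,43/1024 }, Right { 11/256,3/64,1/16,1/8,1/4,1/2,1 } ⇒ simplest 87/2048
brrrrrbrbrbbb: Left { 0,1/32,5/128,21/512,43/1024,87/2048 }, Right { 11/256,3/64,1/16,1/8,1/4,1/2,1 } ⇒ simplest 175/4096
brrrrrbrbrbbbb: Left { 0,1/32,5/128,21/512,43/1024,87/2048,175/4096 }, Right { 11/256,3/64,1/16,1/8,1/4,1/2,1 } ⇒ simplest 351/8192
brrrrrbrbrbbbbr: Left { 0,1/32,5/128,21/512,43/1024,87/2048,175/4096 }, Right { 351/8192,11/256,3/64,1/16,1/8,1/4,1/2,1 } ⇒ simplest 701/16384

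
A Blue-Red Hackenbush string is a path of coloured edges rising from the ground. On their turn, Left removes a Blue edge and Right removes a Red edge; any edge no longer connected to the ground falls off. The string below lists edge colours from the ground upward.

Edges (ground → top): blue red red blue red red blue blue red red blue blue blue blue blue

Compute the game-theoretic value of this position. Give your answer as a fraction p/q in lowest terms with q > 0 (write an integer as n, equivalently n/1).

4927/16384

g(b) = { 0 | — } -> 1
g(br) = { 0 | 1 } -> 1/2
g(brr) = { 0 | 1/2,1 } -> 1/4
g(brrb) = { 0,1/4 | 1/2,1 } -> 3/8
g(brrbr) = { 0,1/4 | 3/8,1/2,1 } -> 5/16
g(brrbrr) = { 0,1/4 | 5/16,3/8,1/2,1 } -> 9/32
g(brrbrrb) = { 0,1/4,9/32 | 5/16,3/8,1/2,1 } -> 19/64
g(brrbrrbb) = { 0,1/4,9/32,19/64 | 5/16,3/8,1/2,1 } -> 39/128
g(brrbrrbbr) = { 0,1/4,9/32,19/64 | 39/128,5/16,3/8,1/2,1 } -> 77/256
g(brrbrrbbrr) = { 0,1/4,9/32,19/64 | 77/256,39/128,5/16,3/8,1/2,1 } -> 153/512
g(brrbrrbbrrb) = { 0,1/4,9/32,19/64,153/512 | 77/256,39/128,5/16,3/8,1/2,1 } -> 307/1024
g(brrbrrbbrrbb) = { 0,1/4,9/32,19/64,153/512,307/1024 | 77/256,39/128,5/16,3/8,1/2,1 } -> 615/2048
g(brrbrrbbrrbbb) = { 0,1/4,9/32,19/64,153/512,307/1024,615/2048 | 77/256,39/128,5/16,3/8,1/2,1 } -> 1231/4096
g(brrbrrbbrrbbbb) = { 0,1/4,9/32,19/64,153/512,307/1024,615/2048,1231/4096 | 77/256,39/128,5/16,3/8,1/2,1 } -> 2463/8192
g(brrbrrbbrrbbbbb) = { 0,1/4,9/32,19/64,153/512,307/1024,615/2048,1231/4096,2463/8192 | 77/256,39/128,5/16,3/8,1/2,1 } -> 4927/16384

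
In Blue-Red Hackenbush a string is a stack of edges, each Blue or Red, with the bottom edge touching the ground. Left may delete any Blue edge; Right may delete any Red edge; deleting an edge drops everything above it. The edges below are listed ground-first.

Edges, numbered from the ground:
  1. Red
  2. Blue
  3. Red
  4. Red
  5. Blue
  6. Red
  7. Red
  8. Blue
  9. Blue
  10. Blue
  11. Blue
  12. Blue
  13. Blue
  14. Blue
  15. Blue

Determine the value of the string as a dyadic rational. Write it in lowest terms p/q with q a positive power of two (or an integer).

-13825/16384

step 1: add Red to get R; options L={  } R={ 0 } — -1
step 2: add Blue to get RB; options L={ -1 } R={ 0 } — -1/2
step 3: add Red to get RBR; options L={ -1 } R={ -1/2, 0 } — -3/4
step 4: add Red to get RBRR; options L={ -1 } R={ -3/4, -1/2, 0 } — -7/8
step 5: add Blue to get RBRRB; options L={ -1, -7/8 } R={ -3/4, -1/2, 0 } — -13/16
step 6: add Red to get RBRRBR; options L={ -1, -7/8 } R={ -13/16, -3/4, -1/2, 0 } — -27/32
step 7: add Red to get RBRRBRR; options L={ -1, -7/8 } R={ -27/32, -13/16, -3/4, -1/2, 0 } — -55/64
step 8: add Blue to get RBRRBRRB; options L={ -1, -7/8, -55/64 } R={ -27/32, -13/16, -3/4, -1/2, 0 } — -109/128
step 9: add Blue to get RBRRBRRBB; options L={ -1, -7/8, -55/64, -109/128 } R={ -27/32, -13/16, -3/4, -1/2, 0 } — -217/256
step 10: add Blue to get RBRRBRRBBB; options L={ -1, -7/8, -55/64, -109/128, -217/256 } R={ -27/32, -13/16, -3/4, -1/2, 0 } — -433/512
step 11: add Blue to get RBRRBRRBBBB; options L={ -1, -7/8, -55/64, -109/128, -217/256, -433/512 } R={ -27/32, -13/16, -3/4, -1/2, 0 } — -865/1024
step 12: add Blue to get RBRRBRRBBBBB; options L={ -1, -7/8, -55/64, -109/128, -217/256, -433/512, -865/1024 } R={ -27/32, -13/16, -3/4, -1/2, 0 } — -1729/2048
step 13: add Blue to get RBRRBRRBBBBBB; options L={ -1, -7/8, -55/64, -109/128, -217/256, -433/512, -865/1024, -1729/2048 } R={ -27/32, -13/16, -3/4, -1/2, 0 } — -3457/4096
step 14: add Blue to get RBRRBRRBBBBBBB; options L={ -1, -7/8, -55/64, -109/128, -217/256, -433/512, -865/1024, -1729/2048, -3457/4096 } R={ -27/32, -13/16, -3/4, -1/2, 0 } — -6913/8192
step 15: add Blue to get RBRRBRRBBBBBBBB; options L={ -1, -7/8, -55/64, -109/128, -217/256, -433/512, -865/1024, -1729/2048, -3457/4096, -6913/8192 } R={ -27/32, -13/16, -3/4, -1/2, 0 } — -13825/16384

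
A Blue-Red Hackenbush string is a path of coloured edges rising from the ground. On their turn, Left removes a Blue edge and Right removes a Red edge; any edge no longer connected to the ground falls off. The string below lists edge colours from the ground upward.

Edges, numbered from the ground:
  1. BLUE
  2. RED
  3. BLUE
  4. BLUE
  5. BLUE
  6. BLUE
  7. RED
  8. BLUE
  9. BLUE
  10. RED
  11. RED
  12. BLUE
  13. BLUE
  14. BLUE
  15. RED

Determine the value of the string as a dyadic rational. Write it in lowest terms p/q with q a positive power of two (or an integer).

15773/16384

g(B) = { 0 | none } gives 1
g(BR) = { 0 | 1 } gives 1/2
g(BRB) = { 0 1/2 | 1 } gives 3/4
g(BRBB) = { 0 1/2 3/4 | 1 } gives 7/8
g(BRBBB) = { 0 1/2 3/4 7/8 | 1 } gives 15/16
g(BRBBBB) = { 0 1/2 3/4 7/8 15/16 | 1 } gives 31/32
g(BRBBBBR) = { 0 1/2 3/4 7/8 15/16 | 31/32 1 } gives 61/64
g(BRBBBBRB) = { 0 1/2 3/4 7/8 15/16 61/64 | 31/32 1 } gives 123/128
g(BRBBBBRBB) = { 0 1/2 3/4 7/8 15/16 61/64 123/128 | 31/32 1 } gives 247/256
g(BRBBBBRBBR) = { 0 1/2 3/4 7/8 15/16 61/64 123/128 | 247/256 31/32 1 } gives 493/512
g(BRBBBBRBBRR) = { 0 1/2 3/4 7/8 15/16 61/64 123/128 | 493/512 247/256 31/32 1 } gives 985/1024
g(BRBBBBRBBRRB) = { 0 1/2 3/4 7/8 15/16 61/64 123/128 985/1024 | 493/512 247/256 31/32 1 } gives 1971/2048
g(BRBBBBRBBRRBB) = { 0 1/2 3/4 7/8 15/16 61/64 123/128 985/1024 1971/2048 | 493/512 247/256 31/32 1 } gives 3943/4096
g(BRBBBBRBBRRBBB) = { 0 1/2 3/4 7/8 15/16 61/64 123/128 985/1024 1971/2048 3943/4096 | 493/512 247/256 31/32 1 } gives 7887/8192
g(BRBBBBRBBRRBBBR) = { 0 1/2 3/4 7/8 15/16 61/64 123/128 985/1024 1971/2048 3943/4096 | 7887/8192 493/512 247/256 31/32 1 } gives 15773/16384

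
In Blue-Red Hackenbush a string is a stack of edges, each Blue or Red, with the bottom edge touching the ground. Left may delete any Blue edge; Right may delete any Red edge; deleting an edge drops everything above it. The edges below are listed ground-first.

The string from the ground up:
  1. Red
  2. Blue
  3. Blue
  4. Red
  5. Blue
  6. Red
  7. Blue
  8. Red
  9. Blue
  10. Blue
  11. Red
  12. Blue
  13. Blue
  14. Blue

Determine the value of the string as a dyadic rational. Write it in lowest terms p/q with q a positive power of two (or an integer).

-2705/8192

1 of 14 · R · max L −∞ · min R 0 -> -1
2 of 14 · RB · max L -1 · min R 0 -> -1/2
3 of 14 · RBB · max L -1/2 · min R 0 -> -1/4
4 of 14 · RBBR · max L -1/2 · min R -1/4 -> -3/8
5 of 14 · RBBRB · max L -3/8 · min R -1/4 -> -5/16
6 of 14 · RBBRBR · max L -3/8 · min R -5/16 -> -11/32
7 of 14 · RBBRBRB · max L -11/32 · min R -5/16 -> -21/64
8 of 14 · RBBRBRBR · max L -11/32 · min R -21/64 -> -43/128
9 of 14 · RBBRBRBRB · max L -43/128 · min R -21/64 -> -85/256
10 of 14 · RBBRBRBRBB · max L -85/256 · min R -21/64 -> -169/512
11 of 14 · RBBRBRBRBBR · max L -85/256 · min R -169/512 -> -339/1024
12 of 14 · RBBRBRBRBBRB · max L -339/1024 · min R -169/512 -> -677/2048
13 of 14 · RBBRBRBRBBRBB · max L -677/2048 · min R -169/512 -> -1353/4096
14 of 14 · RBBRBRBRBBRBBB · max L -1353/4096 · min R -169/512 -> -2705/8192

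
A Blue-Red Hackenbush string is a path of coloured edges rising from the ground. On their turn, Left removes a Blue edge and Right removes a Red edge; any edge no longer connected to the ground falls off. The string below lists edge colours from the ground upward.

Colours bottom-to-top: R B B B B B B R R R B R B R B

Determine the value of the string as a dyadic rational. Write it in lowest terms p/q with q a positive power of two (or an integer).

1 of 15 · R · max L −∞ · min R 0 gives -1
2 of 15 · RB · max L -1 · min R 0 gives -1/2
3 of 15 · RBB · max L -1/2 · min R 0 gives -1/4
4 of 15 · RBBB · max L -1/4 · min R 0 gives -1/8
5 of 15 · RBBBB · max L -1/8 · min R 0 gives -1/16
6 of 15 · RBBBBB · max L -1/16 · min R 0 gives -1/32
7 of 15 · RBBBBBB · max L -1/32 · min R 0 gives -1/64
8 of 15 · RBBBBBBR · max L -1/32 · min R -1/64 gives -3/128
9 of 15 · RBBBBBBRR · max L -1/32 · min R -3/128 gives -7/256
10 of 15 · RBBBBBBRRR · max L -1/32 · min R -7/256 gives -15/512
11 of 15 · RBBBBBBRRRB · max L -15/512 · min R -7/256 gives -29/1024
12 of 15 · RBBBBBBRRRBR · max L -15/512 · min R -29/1024 gives -59/2048
13 of 15 · RBBBBBBRRRBRB · max L -59/2048 · min R -29/1024 gives -117/4096
14 of 15 · RBBBBBBRRRBRBR · max L -59/2048 · min R -117/4096 gives -235/8192
15 of 15 · RBBBBBBRRRBRBRB · max L -235/8192 · min R -117/4096 gives -469/16384

-469/16384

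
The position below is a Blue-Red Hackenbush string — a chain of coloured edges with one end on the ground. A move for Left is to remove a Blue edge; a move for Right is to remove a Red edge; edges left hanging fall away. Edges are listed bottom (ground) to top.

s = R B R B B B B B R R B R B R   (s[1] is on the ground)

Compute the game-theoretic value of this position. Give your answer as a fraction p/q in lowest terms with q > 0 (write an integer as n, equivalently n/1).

edge 1 of 14 (R): { · | 0 } => -1
edge 2 of 14 (B): { -1 | 0 } => -1/2
edge 3 of 14 (R): { -1 | -1/2,0 } => -3/4
edge 4 of 14 (B): { -1,-3/4 | -1/2,0 } => -5/8
edge 5 of 14 (B): { -1,-3/4,-5/8 | -1/2,0 } => -9/16
edge 6 of 14 (B): { -1,-3/4,-5/8,-9/16 | -1/2,0 } => -17/32
edge 7 of 14 (B): { -1,-3/4,-5/8,-9/16,-17/32 | -1/2,0 } => -33/64
edge 8 of 14 (B): { -1,-3/4,-5/8,-9/16,-17/32,-33/64 | -1/2,0 } => -65/128
edge 9 of 14 (R): { -1,-3/4,-5/8,-9/16,-17/32,-33/64 | -65/128,-1/2,0 } => -131/256
edge 10 of 14 (R): { -1,-3/4,-5/8,-9/16,-17/32,-33/64 | -131/256,-65/128,-1/2,0 } => -263/512
edge 11 of 14 (B): { -1,-3/4,-5/8,-9/16,-17/32,-33/64,-263/512 | -131/256,-65/128,-1/2,0 } => -525/1024
edge 12 of 14 (R): { -1,-3/4,-5/8,-9/16,-17/32,-33/64,-263/512 | -525/1024,-131/256,-65/128,-1/2,0 } => -1051/2048
edge 13 of 14 (B): { -1,-3/4,-5/8,-9/16,-17/32,-33/64,-263/512,-1051/2048 | -525/1024,-131/256,-65/128,-1/2,0 } => -2101/4096
edge 14 of 14 (R): { -1,-3/4,-5/8,-9/16,-17/32,-33/64,-263/512,-1051/2048 | -2101/4096,-525/1024,-131/256,-65/128,-1/2,0 } => -4203/8192

-4203/8192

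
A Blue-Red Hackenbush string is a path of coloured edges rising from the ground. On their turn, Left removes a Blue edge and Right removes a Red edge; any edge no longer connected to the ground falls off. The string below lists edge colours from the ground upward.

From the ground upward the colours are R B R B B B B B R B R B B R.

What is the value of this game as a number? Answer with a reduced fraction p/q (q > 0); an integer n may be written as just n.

-4179/8192

Recurse on prefixes of the 14-edge string R B R B B B B B R B R B B R:
val(R) = { (no moves) | 0 } gives -1
val(RB) = { -1 | 0 } gives -1/2
val(RBR) = { -1 | -1/2; 0 } gives -3/4
val(RBRB) = { -1; -3/4 | -1/2; 0 } gives -5/8
val(RBRBB) = { -1; -3/4; -5/8 | -1/2; 0 } gives -9/16
val(RBRBBB) = { -1; -3/4; -5/8; -9/16 | -1/2; 0 } gives -17/32
val(RBRBBBB) = { -1; -3/4; -5/8; -9/16; -17/32 | -1/2; 0 } gives -33/64
val(RBRBBBBB) = { -1; -3/4; -5/8; -9/16; -17/32; -33/64 | -1/2; 0 } gives -65/128
val(RBRBBBBBR) = { -1; -3/4; -5/8; -9/16; -17/32; -33/64 | -65/128; -1/2; 0 } gives -131/256
val(RBRBBBBBRB) = { -1; -3/4; -5/8; -9/16; -17/32; -33/64; -131/256 | -65/128; -1/2; 0 } gives -261/512
val(RBRBBBBBRBR) = { -1; -3/4; -5/8; -9/16; -17/32; -33/64; -131/256 | -261/512; -65/128; -1/2; 0 } gives -523/1024
val(RBRBBBBBRBRB) = { -1; -3/4; -5/8; -9/16; -17/32; -33/64; -131/256; -523/1024 | -261/512; -65/128; -1/2; 0 } gives -1045/2048
val(RBRBBBBBRBRBB) = { -1; -3/4; -5/8; -9/16; -17/32; -33/64; -131/256; -523/1024; -1045/2048 | -261/512; -65/128; -1/2; 0 } gives -2089/4096
val(RBRBBBBBRBRBBR) = { -1; -3/4; -5/8; -9/16; -17/32; -33/64; -131/256; -523/1024; -1045/2048 | -2089/4096; -261/512; -65/128; -1/2; 0 } gives -4179/8192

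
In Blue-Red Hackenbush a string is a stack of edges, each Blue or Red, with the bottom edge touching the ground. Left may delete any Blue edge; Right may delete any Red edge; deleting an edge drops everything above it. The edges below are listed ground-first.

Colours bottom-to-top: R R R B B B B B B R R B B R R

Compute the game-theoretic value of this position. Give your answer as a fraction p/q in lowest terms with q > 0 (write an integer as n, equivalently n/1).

Recurse on prefixes of the 15-edge string R R R B B B B B B R R B B R R:
R: Left { ∅ }, Right { 0 } = simplest -1
RR: Left { ∅ }, Right { -1; 0 } = simplest -2
RRR: Left { ∅ }, Right { -2; -1; 0 } = simplest -3
RRRB: Left { -3 }, Right { -2; -1; 0 } = simplest -5/2
RRRBB: Left { -3; -5/2 }, Right { -2; -1; 0 } = simplest -9/4
RRRBBB: Left { -3; -5/2; -9/4 }, Right { -2; -1; 0 } = simplest -17/8
RRRBBBB: Left { -3; -5/2; -9/4; -17/8 }, Right { -2; -1; 0 } = simplest -33/16
RRRBBBBB: Left { -3; -5/2; -9/4; -17/8; -33/16 }, Right { -2; -1; 0 } = simplest -65/32
RRRBBBBBB: Left { -3; -5/2; -9/4; -17/8; -33/16; -65/32 }, Right { -2; -1; 0 } = simplest -129/64
RRRBBBBBBR: Left { -3; -5/2; -9/4; -17/8; -33/16; -65/32 }, Right { -129/64; -2; -1; 0 } = simplest -259/128
RRRBBBBBBRR: Left { -3; -5/2; -9/4; -17/8; -33/16; -65/32 }, Right { -259/128; -129/64; -2; -1; 0 } = simplest -519/256
RRRBBBBBBRRB: Left { -3; -5/2; -9/4; -17/8; -33/16; -65/32; -519/256 }, Right { -259/128; -129/64; -2; -1; 0 } = simplest -1037/512
RRRBBBBBBRRBB: Left { -3; -5/2; -9/4; -17/8; -33/16; -65/32; -519/256; -1037/512 }, Right { -259/128; -129/64; -2; -1; 0 } = simplest -2073/1024
RRRBBBBBBRRBBR: Left { -3; -5/2; -9/4; -17/8; -33/16; -65/32; -519/256; -1037/512 }, Right { -2073/1024; -259/128; -129/64; -2; -1; 0 } = simplest -4147/2048
RRRBBBBBBRRBBRR: Left { -3; -5/2; -9/4; -17/8; -33/16; -65/32; -519/256; -1037/512 }, Right { -4147/2048; -2073/1024; -259/128; -129/64; -2; -1; 0 } = simplest -8295/4096

-8295/4096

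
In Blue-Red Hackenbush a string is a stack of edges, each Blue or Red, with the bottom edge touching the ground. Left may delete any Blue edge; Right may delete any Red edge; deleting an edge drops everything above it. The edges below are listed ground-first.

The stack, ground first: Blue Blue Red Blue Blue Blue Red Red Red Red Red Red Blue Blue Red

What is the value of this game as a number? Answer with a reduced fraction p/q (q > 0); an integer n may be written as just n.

15373/8192

edge 1 of 15 (Blue): { 0 | — } gives 1
edge 2 of 15 (Blue): { 0; 1 | — } gives 2
edge 3 of 15 (Red): { 0; 1 | 2 } gives 3/2
edge 4 of 15 (Blue): { 0; 1; 3/2 | 2 } gives 7/4
edge 5 of 15 (Blue): { 0; 1; 3/2; 7/4 | 2 } gives 15/8
edge 6 of 15 (Blue): { 0; 1; 3/2; 7/4; 15/8 | 2 } gives 31/16
edge 7 of 15 (Red): { 0; 1; 3/2; 7/4; 15/8 | 31/16; 2 } gives 61/32
edge 8 of 15 (Red): { 0; 1; 3/2; 7/4; 15/8 | 61/32; 31/16; 2 } gives 121/64
edge 9 of 15 (Red): { 0; 1; 3/2; 7/4; 15/8 | 121/64; 61/32; 31/16; 2 } gives 241/128
edge 10 of 15 (Red): { 0; 1; 3/2; 7/4; 15/8 | 241/128; 121/64; 61/32; 31/16; 2 } gives 481/256
edge 11 of 15 (Red): { 0; 1; 3/2; 7/4; 15/8 | 481/256; 241/128; 121/64; 61/32; 31/16; 2 } gives 961/512
edge 12 of 15 (Red): { 0; 1; 3/2; 7/4; 15/8 | 961/512; 481/256; 241/128; 121/64; 61/32; 31/16; 2 } gives 1921/1024
edge 13 of 15 (Blue): { 0; 1; 3/2; 7/4; 15/8; 1921/1024 | 961/512; 481/256; 241/128; 121/64; 61/32; 31/16; 2 } gives 3843/2048
edge 14 of 15 (Blue): { 0; 1; 3/2; 7/4; 15/8; 1921/1024; 3843/2048 | 961/512; 481/256; 241/128; 121/64; 61/32; 31/16; 2 } gives 7687/4096
edge 15 of 15 (Red): { 0; 1; 3/2; 7/4; 15/8; 1921/1024; 3843/2048 | 7687/4096; 961/512; 481/256; 241/128; 121/64; 61/32; 31/16; 2 } gives 15373/8192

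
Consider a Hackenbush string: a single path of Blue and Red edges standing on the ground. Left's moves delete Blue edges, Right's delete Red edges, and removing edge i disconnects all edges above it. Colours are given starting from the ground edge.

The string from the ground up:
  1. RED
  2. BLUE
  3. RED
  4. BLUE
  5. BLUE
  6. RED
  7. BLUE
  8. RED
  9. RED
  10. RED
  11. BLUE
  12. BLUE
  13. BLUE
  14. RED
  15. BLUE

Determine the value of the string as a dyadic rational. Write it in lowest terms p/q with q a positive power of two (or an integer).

edge 1 of 15 (RED): { · | 0 } → -1
edge 2 of 15 (BLUE): { -1 | 0 } → -1/2
edge 3 of 15 (RED): { -1 | -1/2; 0 } → -3/4
edge 4 of 15 (BLUE): { -1; -3/4 | -1/2; 0 } → -5/8
edge 5 of 15 (BLUE): { -1; -3/4; -5/8 | -1/2; 0 } → -9/16
edge 6 of 15 (RED): { -1; -3/4; -5/8 | -9/16; -1/2; 0 } → -19/32
edge 7 of 15 (BLUE): { -1; -3/4; -5/8; -19/32 | -9/16; -1/2; 0 } → -37/64
edge 8 of 15 (RED): { -1; -3/4; -5/8; -19/32 | -37/64; -9/16; -1/2; 0 } → -75/128
edge 9 of 15 (RED): { -1; -3/4; -5/8; -19/32 | -75/128; -37/64; -9/16; -1/2; 0 } → -151/256
edge 10 of 15 (RED): { -1; -3/4; -5/8; -19/32 | -151/256; -75/128; -37/64; -9/16; -1/2; 0 } → -303/512
edge 11 of 15 (BLUE): { -1; -3/4; -5/8; -19/32; -303/512 | -151/256; -75/128; -37/64; -9/16; -1/2; 0 } → -605/1024
edge 12 of 15 (BLUE): { -1; -3/4; -5/8; -19/32; -303/512; -605/1024 | -151/256; -75/128; -37/64; -9/16; -1/2; 0 } → -1209/2048
edge 13 of 15 (BLUE): { -1; -3/4; -5/8; -19/32; -303/512; -605/1024; -1209/2048 | -151/256; -75/128; -37/64; -9/16; -1/2; 0 } → -2417/4096
edge 14 of 15 (RED): { -1; -3/4; -5/8; -19/32; -303/512; -605/1024; -1209/2048 | -2417/4096; -151/256; -75/128; -37/64; -9/16; -1/2; 0 } → -4835/8192
edge 15 of 15 (BLUE): { -1; -3/4; -5/8; -19/32; -303/512; -605/1024; -1209/2048; -4835/8192 | -2417/4096; -151/256; -75/128; -37/64; -9/16; -1/2; 0 } → -9669/16384

-9669/16384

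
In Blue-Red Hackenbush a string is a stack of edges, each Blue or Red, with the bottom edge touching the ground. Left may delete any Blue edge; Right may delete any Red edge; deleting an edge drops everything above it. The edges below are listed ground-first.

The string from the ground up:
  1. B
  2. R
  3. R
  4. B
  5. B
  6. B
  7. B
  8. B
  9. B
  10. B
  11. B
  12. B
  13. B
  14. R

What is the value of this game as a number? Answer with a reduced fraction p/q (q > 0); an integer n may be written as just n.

value_1 [B]  L=[0]  R=[—]  gives 1
value_2 [BR]  L=[0]  R=[1]  gives 1/2
value_3 [BRR]  L=[0]  R=[1/2 1]  gives 1/4
value_4 [BRRB]  L=[0 1/4]  R=[1/2 1]  gives 3/8
value_5 [BRRBB]  L=[0 1/4 3/8]  R=[1/2 1]  gives 7/16
value_6 [BRRBBB]  L=[0 1/4 3/8 7/16]  R=[1/2 1]  gives 15/32
value_7 [BRRBBBB]  L=[0 1/4 3/8 7/16 15/32]  R=[1/2 1]  gives 31/64
value_8 [BRRBBBBB]  L=[0 1/4 3/8 7/16 15/32 31/64]  R=[1/2 1]  gives 63/128
value_9 [BRRBBBBBB]  L=[0 1/4 3/8 7/16 15/32 31/64 63/128]  R=[1/2 1]  gives 127/256
value_10 [BRRBBBBBBB]  L=[0 1/4 3/8 7/16 15/32 31/64 63/128 127/256]  R=[1/2 1]  gives 255/512
value_11 [BRRBBBBBBBB]  L=[0 1/4 3/8 7/16 15/32 31/64 63/128 127/256 255/512]  R=[1/2 1]  gives 511/1024
value_12 [BRRBBBBBBBBB]  L=[0 1/4 3/8 7/16 15/32 31/64 63/128 127/256 255/512 511/1024]  R=[1/2 1]  gives 1023/2048
value_13 [BRRBBBBBBBBBB]  L=[0 1/4 3/8 7/16 15/32 31/64 63/128 127/256 255/512 511/1024 1023/2048]  R=[1/2 1]  gives 2047/4096
value_14 [BRRBBBBBBBBBBR]  L=[0 1/4 3/8 7/16 15/32 31/64 63/128 127/256 255/512 511/1024 1023/2048]  R=[2047/4096 1/2 1]  gives 4093/8192

4093/8192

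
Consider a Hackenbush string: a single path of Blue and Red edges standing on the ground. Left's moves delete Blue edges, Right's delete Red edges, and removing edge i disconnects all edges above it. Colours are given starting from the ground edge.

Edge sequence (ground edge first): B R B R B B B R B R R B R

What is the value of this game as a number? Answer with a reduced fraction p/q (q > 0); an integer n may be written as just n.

edge 1 of 13 (B): { 0 |  } = 1
edge 2 of 13 (R): { 0 | 1 } = 1/2
edge 3 of 13 (B): { 0, 1/2 | 1 } = 3/4
edge 4 of 13 (R): { 0, 1/2 | 3/4, 1 } = 5/8
edge 5 of 13 (B): { 0, 1/2, 5/8 | 3/4, 1 } = 11/16
edge 6 of 13 (B): { 0, 1/2, 5/8, 11/16 | 3/4, 1 } = 23/32
edge 7 of 13 (B): { 0, 1/2, 5/8, 11/16, 23/32 | 3/4, 1 } = 47/64
edge 8 of 13 (R): { 0, 1/2, 5/8, 11/16, 23/32 | 47/64, 3/4, 1 } = 93/128
edge 9 of 13 (B): { 0, 1/2, 5/8, 11/16, 23/32, 93/128 | 47/64, 3/4, 1 } = 187/256
edge 10 of 13 (R): { 0, 1/2, 5/8, 11/16, 23/32, 93/128 | 187/256, 47/64, 3/4, 1 } = 373/512
edge 11 of 13 (R): { 0, 1/2, 5/8, 11/16, 23/32, 93/128 | 373/512, 187/256, 47/64, 3/4, 1 } = 745/1024
edge 12 of 13 (B): { 0, 1/2, 5/8, 11/16, 23/32, 93/128, 745/1024 | 373/512, 187/256, 47/64, 3/4, 1 } = 1491/2048
edge 13 of 13 (R): { 0, 1/2, 5/8, 11/16, 23/32, 93/128, 745/1024 | 1491/2048, 373/512, 187/256, 47/64, 3/4, 1 } = 2981/4096

2981/4096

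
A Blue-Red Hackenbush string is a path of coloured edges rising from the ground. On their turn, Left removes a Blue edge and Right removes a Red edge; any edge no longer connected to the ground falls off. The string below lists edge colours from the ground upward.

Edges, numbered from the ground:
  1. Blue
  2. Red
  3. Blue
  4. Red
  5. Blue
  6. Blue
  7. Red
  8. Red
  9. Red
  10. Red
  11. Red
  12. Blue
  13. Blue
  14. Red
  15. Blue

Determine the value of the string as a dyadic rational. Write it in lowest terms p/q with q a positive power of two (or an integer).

11291/16384

edge 1 of 15 (Blue): { 0 | · } => 1
edge 2 of 15 (Red): { 0 | 1 } => 1/2
edge 3 of 15 (Blue): { 0, 1/2 | 1 } => 3/4
edge 4 of 15 (Red): { 0, 1/2 | 3/4, 1 } => 5/8
edge 5 of 15 (Blue): { 0, 1/2, 5/8 | 3/4, 1 } => 11/16
edge 6 of 15 (Blue): { 0, 1/2, 5/8, 11/16 | 3/4, 1 } => 23/32
edge 7 of 15 (Red): { 0, 1/2, 5/8, 11/16 | 23/32, 3/4, 1 } => 45/64
edge 8 of 15 (Red): { 0, 1/2, 5/8, 11/16 | 45/64, 23/32, 3/4, 1 } => 89/128
edge 9 of 15 (Red): { 0, 1/2, 5/8, 11/16 | 89/128, 45/64, 23/32, 3/4, 1 } => 177/256
edge 10 of 15 (Red): { 0, 1/2, 5/8, 11/16 | 177/256, 89/128, 45/64, 23/32, 3/4, 1 } => 353/512
edge 11 of 15 (Red): { 0, 1/2, 5/8, 11/16 | 353/512, 177/256, 89/128, 45/64, 23/32, 3/4, 1 } => 705/1024
edge 12 of 15 (Blue): { 0, 1/2, 5/8, 11/16, 705/1024 | 353/512, 177/256, 89/128, 45/64, 23/32, 3/4, 1 } => 1411/2048
edge 13 of 15 (Blue): { 0, 1/2, 5/8, 11/16, 705/1024, 1411/2048 | 353/512, 177/256, 89/128, 45/64, 23/32, 3/4, 1 } => 2823/4096
edge 14 of 15 (Red): { 0, 1/2, 5/8, 11/16, 705/1024, 1411/2048 | 2823/4096, 353/512, 177/256, 89/128, 45/64, 23/32, 3/4, 1 } => 5645/8192
edge 15 of 15 (Blue): { 0, 1/2, 5/8, 11/16, 705/1024, 1411/2048, 5645/8192 | 2823/4096, 353/512, 177/256, 89/128, 45/64, 23/32, 3/4, 1 } => 11291/16384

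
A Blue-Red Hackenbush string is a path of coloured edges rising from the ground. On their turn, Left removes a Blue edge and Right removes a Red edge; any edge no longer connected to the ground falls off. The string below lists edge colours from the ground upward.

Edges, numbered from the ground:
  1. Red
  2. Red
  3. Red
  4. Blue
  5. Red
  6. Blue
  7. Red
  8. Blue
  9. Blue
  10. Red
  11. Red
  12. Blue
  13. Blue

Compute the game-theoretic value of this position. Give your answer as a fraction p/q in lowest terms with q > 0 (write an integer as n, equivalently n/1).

step 1: add Red to get R; options L={ (no moves) } R={ 0 } — -1
step 2: add Red to get RR; options L={ (no moves) } R={ -1; 0 } — -2
step 3: add Red to get RRR; options L={ (no moves) } R={ -2; -1; 0 } — -3
step 4: add Blue to get RRRB; options L={ -3 } R={ -2; -1; 0 } — -5/2
step 5: add Red to get RRRBR; options L={ -3 } R={ -5/2; -2; -1; 0 } — -11/4
step 6: add Blue to get RRRBRB; options L={ -3; -11/4 } R={ -5/2; -2; -1; 0 } — -21/8
step 7: add Red to get RRRBRBR; options L={ -3; -11/4 } R={ -21/8; -5/2; -2; -1; 0 } — -43/16
step 8: add Blue to get RRRBRBRB; options L={ -3; -11/4; -43/16 } R={ -21/8; -5/2; -2; -1; 0 } — -85/32
step 9: add Blue to get RRRBRBRBB; options L={ -3; -11/4; -43/16; -85/32 } R={ -21/8; -5/2; -2; -1; 0 } — -169/64
step 10: add Red to get RRRBRBRBBR; options L={ -3; -11/4; -43/16; -85/32 } R={ -169/64; -21/8; -5/2; -2; -1; 0 } — -339/128
step 11: add Red to get RRRBRBRBBRR; options L={ -3; -11/4; -43/16; -85/32 } R={ -339/128; -169/64; -21/8; -5/2; -2; -1; 0 } — -679/256
step 12: add Blue to get RRRBRBRBBRRB; options L={ -3; -11/4; -43/16; -85/32; -679/256 } R={ -339/128; -169/64; -21/8; -5/2; -2; -1; 0 } — -1357/512
step 13: add Blue to get RRRBRBRBBRRBB; options L={ -3; -11/4; -43/16; -85/32; -679/256; -1357/512 } R={ -339/128; -169/64; -21/8; -5/2; -2; -1; 0 } — -2713/1024

-2713/1024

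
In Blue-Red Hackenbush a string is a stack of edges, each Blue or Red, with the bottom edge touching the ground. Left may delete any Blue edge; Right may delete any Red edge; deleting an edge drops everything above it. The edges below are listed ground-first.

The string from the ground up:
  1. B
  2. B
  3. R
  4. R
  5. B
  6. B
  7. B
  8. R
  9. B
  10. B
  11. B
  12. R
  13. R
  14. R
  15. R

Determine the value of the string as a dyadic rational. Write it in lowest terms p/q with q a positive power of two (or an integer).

12001/8192

Prefix values for B B R R B B B R B B B R R R R via {L|R} + simplicity:
step 1: add B to get B; options L={ 0 } R={ ∅ } → 1
step 2: add B to get BB; options L={ 0; 1 } R={ ∅ } → 2
step 3: add R to get BBR; options L={ 0; 1 } R={ 2 } → 3/2
step 4: add R to get BBRR; options L={ 0; 1 } R={ 3/2; 2 } → 5/4
step 5: add B to get BBRRB; options L={ 0; 1; 5/4 } R={ 3/2; 2 } → 11/8
step 6: add B to get BBRRBB; options L={ 0; 1; 5/4; 11/8 } R={ 3/2; 2 } → 23/16
step 7: add B to get BBRRBBB; options L={ 0; 1; 5/4; 11/8; 23/16 } R={ 3/2; 2 } → 47/32
step 8: add R to get BBRRBBBR; options L={ 0; 1; 5/4; 11/8; 23/16 } R={ 47/32; 3/2; 2 } → 93/64
step 9: add B to get BBRRBBBRB; options L={ 0; 1; 5/4; 11/8; 23/16; 93/64 } R={ 47/32; 3/2; 2 } → 187/128
step 10: add B to get BBRRBBBRBB; options L={ 0; 1; 5/4; 11/8; 23/16; 93/64; 187/128 } R={ 47/32; 3/2; 2 } → 375/256
step 11: add B to get BBRRBBBRBBB; options L={ 0; 1; 5/4; 11/8; 23/16; 93/64; 187/128; 375/256 } R={ 47/32; 3/2; 2 } → 751/512
step 12: add R to get BBRRBBBRBBBR; options L={ 0; 1; 5/4; 11/8; 23/16; 93/64; 187/128; 375/256 } R={ 751/512; 47/32; 3/2; 2 } → 1501/1024
step 13: add R to get BBRRBBBRBBBRR; options L={ 0; 1; 5/4; 11/8; 23/16; 93/64; 187/128; 375/256 } R={ 1501/1024; 751/512; 47/32; 3/2; 2 } → 3001/2048
step 14: add R to get BBRRBBBRBBBRRR; options L={ 0; 1; 5/4; 11/8; 23/16; 93/64; 187/128; 375/256 } R={ 3001/2048; 1501/1024; 751/512; 47/32; 3/2; 2 } → 6001/4096
step 15: add R to get BBRRBBBRBBBRRRR; options L={ 0; 1; 5/4; 11/8; 23/16; 93/64; 187/128; 375/256 } R={ 6001/4096; 3001/2048; 1501/1024; 751/512; 47/32; 3/2; 2 } → 12001/8192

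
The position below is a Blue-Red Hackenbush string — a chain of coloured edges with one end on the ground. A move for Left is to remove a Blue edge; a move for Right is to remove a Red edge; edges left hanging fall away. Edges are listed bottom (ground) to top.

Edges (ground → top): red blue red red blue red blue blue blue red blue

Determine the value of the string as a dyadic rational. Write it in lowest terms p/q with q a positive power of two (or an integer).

-837/1024

Build G(s[:k]) for k = 1..11, string s = red blue red red blue red blue blue blue red blue.
1 of 11 · r · max L −∞ · min R 0 → -1
2 of 11 · rb · max L -1 · min R 0 → -1/2
3 of 11 · rbr · max L -1 · min R -1/2 → -3/4
4 of 11 · rbrr · max L -1 · min R -3/4 → -7/8
5 of 11 · rbrrb · max L -7/8 · min R -3/4 → -13/16
6 of 11 · rbrrbr · max L -7/8 · min R -13/16 → -27/32
7 of 11 · rbrrbrb · max L -27/32 · min R -13/16 → -53/64
8 of 11 · rbrrbrbb · max L -53/64 · min R -13/16 → -105/128
9 of 11 · rbrrbrbbb · max L -105/128 · min R -13/16 → -209/256
10 of 11 · rbrrbrbbbr · max L -105/128 · min R -209/256 → -419/512
11 of 11 · rbrrbrbbbrb · max L -419/512 · min R -209/256 → -837/1024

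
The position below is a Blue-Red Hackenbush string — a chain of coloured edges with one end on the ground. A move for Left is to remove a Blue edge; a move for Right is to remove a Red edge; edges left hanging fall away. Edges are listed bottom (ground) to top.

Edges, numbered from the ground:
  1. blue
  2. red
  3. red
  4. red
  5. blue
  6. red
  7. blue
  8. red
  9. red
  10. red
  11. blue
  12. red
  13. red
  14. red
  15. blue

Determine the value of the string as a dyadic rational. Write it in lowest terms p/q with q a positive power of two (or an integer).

val(b) = { 0 | none } -> 1
val(br) = { 0 | 1 } -> 1/2
val(brr) = { 0 | 1/2,1 } -> 1/4
val(brrr) = { 0 | 1/4,1/2,1 } -> 1/8
val(brrrb) = { 0,1/8 | 1/4,1/2,1 } -> 3/16
val(brrrbr) = { 0,1/8 | 3/16,1/4,1/2,1 } -> 5/32
val(brrrbrb) = { 0,1/8,5/32 | 3/16,1/4,1/2,1 } -> 11/64
val(brrrbrbr) = { 0,1/8,5/32 | 11/64,3/16,1/4,1/2,1 } -> 21/128
val(brrrbrbrr) = { 0,1/8,5/32 | 21/128,11/64,3/16,1/4,1/2,1 } -> 41/256
val(brrrbrbrrr) = { 0,1/8,5/32 | 41/256,21/128,11/64,3/16,1/4,1/2,1 } -> 81/512
val(brrrbrbrrrb) = { 0,1/8,5/32,81/512 | 41/256,21/128,11/64,3/16,1/4,1/2,1 } -> 163/1024
val(brrrbrbrrrbr) = { 0,1/8,5/32,81/512 | 163/1024,41/256,21/128,11/64,3/16,1/4,1/2,1 } -> 325/2048
val(brrrbrbrrrbrr) = { 0,1/8,5/32,81/512 | 325/2048,163/1024,41/256,21/128,11/64,3/16,1/4,1/2,1 } -> 649/4096
val(brrrbrbrrrbrrr) = { 0,1/8,5/32,81/512 | 649/4096,325/2048,163/1024,41/256,21/128,11/64,3/16,1/4,1/2,1 } -> 1297/8192
val(brrrbrbrrrbrrrb) = { 0,1/8,5/32,81/512,1297/8192 | 649/4096,325/2048,163/1024,41/256,21/128,11/64,3/16,1/4,1/2,1 } -> 2595/16384

2595/16384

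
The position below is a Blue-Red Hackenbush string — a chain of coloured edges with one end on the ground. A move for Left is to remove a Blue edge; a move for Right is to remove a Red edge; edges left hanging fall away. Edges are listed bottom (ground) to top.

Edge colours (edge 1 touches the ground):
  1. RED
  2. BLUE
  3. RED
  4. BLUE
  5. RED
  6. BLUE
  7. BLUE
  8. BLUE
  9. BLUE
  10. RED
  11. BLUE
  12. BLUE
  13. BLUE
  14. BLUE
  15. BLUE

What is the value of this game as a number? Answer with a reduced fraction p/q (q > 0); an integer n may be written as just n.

Prefix values for RED BLUE RED BLUE RED BLUE BLUE BLUE BLUE RED BLUE BLUE BLUE BLUE BLUE via {L|R} + simplicity:
value_1 [R]  L=[—]  R=[0]  -> -1
value_2 [RB]  L=[-1]  R=[0]  -> -1/2
value_3 [RBR]  L=[-1]  R=[-1/2,0]  -> -3/4
value_4 [RBRB]  L=[-1,-3/4]  R=[-1/2,0]  -> -5/8
value_5 [RBRBR]  L=[-1,-3/4]  R=[-5/8,-1/2,0]  -> -11/16
value_6 [RBRBRB]  L=[-1,-3/4,-11/16]  R=[-5/8,-1/2,0]  -> -21/32
value_7 [RBRBRBB]  L=[-1,-3/4,-11/16,-21/32]  R=[-5/8,-1/2,0]  -> -41/64
value_8 [RBRBRBBB]  L=[-1,-3/4,-11/16,-21/32,-41/64]  R=[-5/8,-1/2,0]  -> -81/128
value_9 [RBRBRBBBB]  L=[-1,-3/4,-11/16,-21/32,-41/64,-81/128]  R=[-5/8,-1/2,0]  -> -161/256
value_10 [RBRBRBBBBR]  L=[-1,-3/4,-11/16,-21/32,-41/64,-81/128]  R=[-161/256,-5/8,-1/2,0]  -> -323/512
value_11 [RBRBRBBBBRB]  L=[-1,-3/4,-11/16,-21/32,-41/64,-81/128,-323/512]  R=[-161/256,-5/8,-1/2,0]  -> -645/1024
value_12 [RBRBRBBBBRBB]  L=[-1,-3/4,-11/16,-21/32,-41/64,-81/128,-323/512,-645/1024]  R=[-161/256,-5/8,-1/2,0]  -> -1289/2048
value_13 [RBRBRBBBBRBBB]  L=[-1,-3/4,-11/16,-21/32,-41/64,-81/128,-323/512,-645/1024,-1289/2048]  R=[-161/256,-5/8,-1/2,0]  -> -2577/4096
value_14 [RBRBRBBBBRBBBB]  L=[-1,-3/4,-11/16,-21/32,-41/64,-81/128,-323/512,-645/1024,-1289/2048,-2577/4096]  R=[-161/256,-5/8,-1/2,0]  -> -5153/8192
value_15 [RBRBRBBBBRBBBBB]  L=[-1,-3/4,-11/16,-21/32,-41/64,-81/128,-323/512,-645/1024,-1289/2048,-2577/4096,-5153/8192]  R=[-161/256,-5/8,-1/2,0]  -> -10305/16384

-10305/16384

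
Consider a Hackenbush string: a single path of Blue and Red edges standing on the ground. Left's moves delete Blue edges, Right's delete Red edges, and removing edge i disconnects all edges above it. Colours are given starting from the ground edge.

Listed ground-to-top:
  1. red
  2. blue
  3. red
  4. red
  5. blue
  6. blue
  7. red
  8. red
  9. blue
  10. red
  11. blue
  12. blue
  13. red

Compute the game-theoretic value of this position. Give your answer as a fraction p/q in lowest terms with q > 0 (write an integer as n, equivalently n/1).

Recurse on prefixes of the 13-edge string red blue red red blue blue red red blue red blue blue red:
G(r) = { none | 0 } -> -1
G(rb) = { -1 | 0 } -> -1/2
G(rbr) = { -1 | -1/2; 0 } -> -3/4
G(rbrr) = { -1 | -3/4; -1/2; 0 } -> -7/8
G(rbrrb) = { -1; -7/8 | -3/4; -1/2; 0 } -> -13/16
G(rbrrbb) = { -1; -7/8; -13/16 | -3/4; -1/2; 0 } -> -25/32
G(rbrrbbr) = { -1; -7/8; -13/16 | -25/32; -3/4; -1/2; 0 } -> -51/64
G(rbrrbbrr) = { -1; -7/8; -13/16 | -51/64; -25/32; -3/4; -1/2; 0 } -> -103/128
G(rbrrbbrrb) = { -1; -7/8; -13/16; -103/128 | -51/64; -25/32; -3/4; -1/2; 0 } -> -205/256
G(rbrrbbrrbr) = { -1; -7/8; -13/16; -103/128 | -205/256; -51/64; -25/32; -3/4; -1/2; 0 } -> -411/512
G(rbrrbbrrbrb) = { -1; -7/8; -13/16; -103/128; -411/512 | -205/256; -51/64; -25/32; -3/4; -1/2; 0 } -> -821/1024
G(rbrrbbrrbrbb) = { -1; -7/8; -13/16; -103/128; -411/512; -821/1024 | -205/256; -51/64; -25/32; -3/4; -1/2; 0 } -> -1641/2048
G(rbrrbbrrbrbbr) = { -1; -7/8; -13/16; -103/128; -411/512; -821/1024 | -1641/2048; -205/256; -51/64; -25/32; -3/4; -1/2; 0 } -> -3283/4096

-3283/4096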